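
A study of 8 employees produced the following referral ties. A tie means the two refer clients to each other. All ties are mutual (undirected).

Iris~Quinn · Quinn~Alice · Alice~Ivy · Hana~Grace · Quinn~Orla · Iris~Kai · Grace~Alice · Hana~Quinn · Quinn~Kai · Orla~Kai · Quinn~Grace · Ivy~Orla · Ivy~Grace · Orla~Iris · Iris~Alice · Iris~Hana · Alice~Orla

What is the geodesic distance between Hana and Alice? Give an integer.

One shortest route is Hana – Grace – Alice, which uses 2 edges, and Hana and Alice are not directly tied, so nothing shorter exists. So d(Hana,Alice) = 2.

2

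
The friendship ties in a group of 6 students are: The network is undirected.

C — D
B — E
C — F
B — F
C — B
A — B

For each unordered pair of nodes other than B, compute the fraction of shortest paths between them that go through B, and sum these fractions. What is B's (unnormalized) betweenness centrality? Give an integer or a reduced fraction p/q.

7

Pairs whose geodesics pass through B — A–D: 1; A–E: 1; A–C: 1; A–F: 1; D–E: 1; E–C: 1; E–F: 1.
All other pairs contribute 0.
Summing the contributions gives betweenness(B) = 7.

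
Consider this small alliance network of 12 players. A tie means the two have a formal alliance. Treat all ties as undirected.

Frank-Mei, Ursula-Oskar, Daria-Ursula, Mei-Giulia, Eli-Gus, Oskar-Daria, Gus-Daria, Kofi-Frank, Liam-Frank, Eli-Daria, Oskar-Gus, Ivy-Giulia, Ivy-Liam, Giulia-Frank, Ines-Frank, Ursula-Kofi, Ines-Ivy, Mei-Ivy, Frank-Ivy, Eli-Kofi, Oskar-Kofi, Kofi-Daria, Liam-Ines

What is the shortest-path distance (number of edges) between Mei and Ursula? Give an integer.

3

One shortest route is Mei – Frank – Kofi – Ursula, which uses 3 edges, and at distance 2 from Mei we only reach {Ines, Kofi, Liam}, which does not include Ursula. So d(Mei,Ursula) = 3.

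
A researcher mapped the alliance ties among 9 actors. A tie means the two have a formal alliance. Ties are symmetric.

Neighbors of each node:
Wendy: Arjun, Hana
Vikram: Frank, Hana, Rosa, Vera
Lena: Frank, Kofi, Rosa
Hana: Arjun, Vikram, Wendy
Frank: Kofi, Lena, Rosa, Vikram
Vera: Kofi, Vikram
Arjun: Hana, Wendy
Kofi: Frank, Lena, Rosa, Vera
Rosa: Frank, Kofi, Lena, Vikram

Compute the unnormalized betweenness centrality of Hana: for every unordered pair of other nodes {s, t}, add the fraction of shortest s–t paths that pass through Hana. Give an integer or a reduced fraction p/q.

12

Pairs whose geodesics pass through Hana — Wendy–Vera: 1; Wendy–Frank: 1; Wendy–Rosa: 1; Wendy–Lena: 2/2; Wendy–Vikram: 1; Wendy–Kofi: 3/3; Arjun–Vera: 1; Arjun–Frank: 1; Arjun–Rosa: 1; Arjun–Lena: 2/2; Arjun–Vikram: 1; Arjun–Kofi: 3/3.
All other pairs contribute 0.
Summing the contributions gives betweenness(Hana) = 12.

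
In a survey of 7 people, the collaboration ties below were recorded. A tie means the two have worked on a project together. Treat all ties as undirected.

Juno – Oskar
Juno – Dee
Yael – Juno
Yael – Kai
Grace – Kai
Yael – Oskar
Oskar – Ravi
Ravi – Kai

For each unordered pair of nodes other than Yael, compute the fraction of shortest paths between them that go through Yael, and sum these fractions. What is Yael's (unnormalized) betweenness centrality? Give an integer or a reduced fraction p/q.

5

Pairs whose geodesics pass through Yael — Juno–Kai: 1; Juno–Grace: 1; Oskar–Kai: 1/2; Oskar–Grace: 1/2; Dee–Kai: 1; Dee–Grace: 1.
All other pairs contribute 0.
Summing the contributions gives betweenness(Yael) = 5.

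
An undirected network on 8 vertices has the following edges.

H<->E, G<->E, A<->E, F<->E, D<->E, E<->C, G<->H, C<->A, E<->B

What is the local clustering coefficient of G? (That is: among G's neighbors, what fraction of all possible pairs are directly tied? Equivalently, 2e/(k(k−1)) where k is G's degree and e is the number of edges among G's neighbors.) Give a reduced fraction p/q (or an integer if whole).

1

G's neighbors: E and H (k = 2).
Possible neighbor pairs: C(2,2) = 1. Edges among them: E–H → e = 1.
Clustering(G) = 1/1.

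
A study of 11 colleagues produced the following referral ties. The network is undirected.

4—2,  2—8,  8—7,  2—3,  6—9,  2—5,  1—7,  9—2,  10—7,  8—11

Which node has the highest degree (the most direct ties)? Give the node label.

2

Degrees — 1:1, 2:5, 3:1, 4:1, 5:1, 6:1, 7:3, 8:3, 9:2, 10:1, 11:1.
The maximum is 5, attained only by 2.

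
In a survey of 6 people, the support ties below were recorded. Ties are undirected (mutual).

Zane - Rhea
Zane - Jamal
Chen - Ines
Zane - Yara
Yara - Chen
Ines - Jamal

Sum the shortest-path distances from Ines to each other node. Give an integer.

Distances from Ines: Chen:1, Jamal:1, Rhea:3, Yara:2, Zane:2.
Sum = 1 + 1 + 3 + 2 + 2 = 9.

9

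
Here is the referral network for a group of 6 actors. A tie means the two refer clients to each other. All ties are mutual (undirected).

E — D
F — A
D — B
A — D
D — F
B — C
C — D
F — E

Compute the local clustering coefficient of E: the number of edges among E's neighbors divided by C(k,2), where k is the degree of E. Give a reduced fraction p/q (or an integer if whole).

E's neighbors: D and F (k = 2).
Possible neighbor pairs: C(2,2) = 1. Edges among them: D–F → e = 1.
Clustering(E) = 1/1.

1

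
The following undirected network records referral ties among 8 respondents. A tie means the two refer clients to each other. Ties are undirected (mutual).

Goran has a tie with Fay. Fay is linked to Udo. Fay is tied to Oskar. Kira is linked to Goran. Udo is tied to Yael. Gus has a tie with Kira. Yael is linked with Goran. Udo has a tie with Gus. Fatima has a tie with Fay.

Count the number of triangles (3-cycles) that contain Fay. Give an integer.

Fay's neighbors are Fatima, Goran, Oskar, and Udo, but none of them are tied to each other, so no triangle contains Fay.

0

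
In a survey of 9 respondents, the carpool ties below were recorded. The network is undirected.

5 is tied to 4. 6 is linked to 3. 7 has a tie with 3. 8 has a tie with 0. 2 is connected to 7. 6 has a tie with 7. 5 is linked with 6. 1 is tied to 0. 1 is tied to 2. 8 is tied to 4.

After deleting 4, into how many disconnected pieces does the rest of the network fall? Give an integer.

1

4's neighbors (5 and 8) remain reachable from one another through other ties, so the rest of the network stays in one piece.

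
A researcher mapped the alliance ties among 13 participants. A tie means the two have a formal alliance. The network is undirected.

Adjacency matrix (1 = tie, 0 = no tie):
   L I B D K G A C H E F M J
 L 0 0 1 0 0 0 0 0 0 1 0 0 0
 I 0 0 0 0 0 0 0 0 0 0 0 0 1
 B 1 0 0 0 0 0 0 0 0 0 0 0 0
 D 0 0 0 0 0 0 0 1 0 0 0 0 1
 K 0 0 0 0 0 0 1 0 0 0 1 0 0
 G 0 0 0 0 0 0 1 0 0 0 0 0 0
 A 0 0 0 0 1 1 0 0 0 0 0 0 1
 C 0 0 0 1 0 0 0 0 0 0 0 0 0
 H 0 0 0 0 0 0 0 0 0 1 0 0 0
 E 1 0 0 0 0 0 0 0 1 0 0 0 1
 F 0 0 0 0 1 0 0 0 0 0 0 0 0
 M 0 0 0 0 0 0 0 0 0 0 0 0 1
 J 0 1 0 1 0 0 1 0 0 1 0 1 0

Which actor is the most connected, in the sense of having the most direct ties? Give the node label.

Degrees — A:3, B:1, C:1, D:2, E:3, F:1, G:1, H:1, I:1, J:5, K:2, L:2, M:1.
The maximum is 5, attained only by J.

J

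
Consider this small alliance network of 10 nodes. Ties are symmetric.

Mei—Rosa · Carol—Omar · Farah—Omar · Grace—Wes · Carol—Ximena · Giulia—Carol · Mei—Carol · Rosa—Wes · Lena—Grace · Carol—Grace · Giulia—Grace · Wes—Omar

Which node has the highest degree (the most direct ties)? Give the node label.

Carol

Degrees — Carol:5, Farah:1, Giulia:2, Grace:4, Lena:1, Mei:2, Omar:3, Rosa:2, Wes:3, Ximena:1.
The maximum is 5, attained only by Carol.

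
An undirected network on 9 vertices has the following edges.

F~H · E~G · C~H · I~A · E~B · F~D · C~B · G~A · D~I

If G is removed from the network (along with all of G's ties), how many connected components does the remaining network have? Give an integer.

G's neighbors (A and E) remain reachable from one another through other ties, so the rest of the network stays in one piece.

1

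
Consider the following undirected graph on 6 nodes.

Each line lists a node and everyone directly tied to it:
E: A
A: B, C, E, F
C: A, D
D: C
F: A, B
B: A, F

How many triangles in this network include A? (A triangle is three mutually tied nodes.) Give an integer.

1

A's neighbors: B, C, E, and F.
Neighbor pairs that are themselves tied: A–B–F. Each forms one triangle with A, for 1 in total.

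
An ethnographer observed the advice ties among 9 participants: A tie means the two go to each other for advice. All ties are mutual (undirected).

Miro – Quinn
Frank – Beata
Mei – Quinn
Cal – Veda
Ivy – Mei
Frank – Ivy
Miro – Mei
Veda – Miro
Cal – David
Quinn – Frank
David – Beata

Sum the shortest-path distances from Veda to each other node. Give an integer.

Distances from Veda: Beata:3, Cal:1, David:2, Frank:3, Ivy:3, Mei:2, Miro:1, Quinn:2.
Sum = 3 + 1 + 2 + 3 + 3 + 2 + 1 + 2 = 17.

17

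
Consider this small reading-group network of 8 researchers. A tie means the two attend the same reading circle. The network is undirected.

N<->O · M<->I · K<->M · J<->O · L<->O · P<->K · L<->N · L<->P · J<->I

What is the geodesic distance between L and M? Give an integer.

One shortest route is L – P – K – M, which uses 3 edges, and at distance 2 from L we only reach {J, K}, which does not include M. So d(L,M) = 3.

3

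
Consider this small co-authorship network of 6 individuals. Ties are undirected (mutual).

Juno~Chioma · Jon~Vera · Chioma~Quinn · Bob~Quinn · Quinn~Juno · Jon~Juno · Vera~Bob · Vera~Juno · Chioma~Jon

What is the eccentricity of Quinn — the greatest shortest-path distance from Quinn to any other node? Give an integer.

Distances from Quinn: Bob:1, Chioma:1, Jon:2, Juno:1, Vera:2.
The largest is 2 (to Jon and Vera), so the eccentricity of Quinn is 2.

2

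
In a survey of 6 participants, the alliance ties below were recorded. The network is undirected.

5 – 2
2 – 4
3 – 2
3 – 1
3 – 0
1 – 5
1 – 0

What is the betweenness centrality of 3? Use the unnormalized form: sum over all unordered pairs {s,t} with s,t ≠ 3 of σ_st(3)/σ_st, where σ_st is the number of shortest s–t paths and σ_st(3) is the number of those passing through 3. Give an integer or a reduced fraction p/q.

Pairs whose geodesics pass through 3 — 0–4: 1; 0–2: 1; 4–1: 1/2; 2–1: 1/2.
All other pairs contribute 0.
Summing the contributions gives betweenness(3) = 3.

3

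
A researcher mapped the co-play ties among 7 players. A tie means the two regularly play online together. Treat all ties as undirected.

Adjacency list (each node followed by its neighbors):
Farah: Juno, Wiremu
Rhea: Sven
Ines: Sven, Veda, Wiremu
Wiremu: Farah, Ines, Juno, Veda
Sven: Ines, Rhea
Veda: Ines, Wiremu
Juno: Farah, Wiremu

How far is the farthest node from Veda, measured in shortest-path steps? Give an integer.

3

Distances from Veda: Farah:2, Ines:1, Juno:2, Rhea:3, Sven:2, Wiremu:1.
The largest is 3 (to Rhea), so the eccentricity of Veda is 3.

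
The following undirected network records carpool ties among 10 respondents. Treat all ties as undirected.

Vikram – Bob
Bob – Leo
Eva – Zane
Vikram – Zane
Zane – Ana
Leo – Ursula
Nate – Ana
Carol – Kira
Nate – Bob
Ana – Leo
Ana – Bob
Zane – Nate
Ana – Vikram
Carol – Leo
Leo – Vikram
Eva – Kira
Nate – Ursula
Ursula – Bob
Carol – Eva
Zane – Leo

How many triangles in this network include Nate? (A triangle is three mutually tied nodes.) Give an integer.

3

Nate's neighbors: Ana, Bob, Ursula, and Zane.
Neighbor pairs that are themselves tied: Nate–Ana–Bob; Nate–Ana–Zane; Nate–Bob–Ursula. Each forms one triangle with Nate, for 3 in total.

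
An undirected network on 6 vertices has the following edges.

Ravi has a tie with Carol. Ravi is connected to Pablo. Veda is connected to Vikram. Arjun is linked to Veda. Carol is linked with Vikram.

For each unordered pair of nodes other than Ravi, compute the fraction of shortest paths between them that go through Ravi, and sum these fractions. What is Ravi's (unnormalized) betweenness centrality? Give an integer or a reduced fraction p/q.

Pairs whose geodesics pass through Ravi — Vikram–Pablo: 1; Pablo–Carol: 1; Pablo–Veda: 1; Pablo–Arjun: 1.
All other pairs contribute 0.
Summing the contributions gives betweenness(Ravi) = 4.

4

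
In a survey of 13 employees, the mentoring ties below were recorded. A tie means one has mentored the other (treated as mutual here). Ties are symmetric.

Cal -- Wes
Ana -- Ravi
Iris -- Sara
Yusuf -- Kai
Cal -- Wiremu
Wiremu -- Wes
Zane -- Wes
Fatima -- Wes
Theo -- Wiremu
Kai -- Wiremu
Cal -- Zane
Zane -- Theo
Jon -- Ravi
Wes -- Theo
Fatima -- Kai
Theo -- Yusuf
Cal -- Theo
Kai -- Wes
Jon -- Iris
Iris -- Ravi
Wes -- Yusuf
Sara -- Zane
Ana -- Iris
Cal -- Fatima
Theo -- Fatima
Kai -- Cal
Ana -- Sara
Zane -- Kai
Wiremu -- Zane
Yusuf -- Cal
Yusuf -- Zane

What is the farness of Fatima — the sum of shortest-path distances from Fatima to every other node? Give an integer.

Distances from Fatima: Ana:4, Cal:1, Iris:4, Jon:5, Kai:1, Ravi:5, Sara:3, Theo:1, Wes:1, Wiremu:2, Yusuf:2, Zane:2.
Sum = 4 + 1 + 4 + 5 + 1 + 5 + 3 + 1 + 1 + 2 + 2 + 2 = 31.

31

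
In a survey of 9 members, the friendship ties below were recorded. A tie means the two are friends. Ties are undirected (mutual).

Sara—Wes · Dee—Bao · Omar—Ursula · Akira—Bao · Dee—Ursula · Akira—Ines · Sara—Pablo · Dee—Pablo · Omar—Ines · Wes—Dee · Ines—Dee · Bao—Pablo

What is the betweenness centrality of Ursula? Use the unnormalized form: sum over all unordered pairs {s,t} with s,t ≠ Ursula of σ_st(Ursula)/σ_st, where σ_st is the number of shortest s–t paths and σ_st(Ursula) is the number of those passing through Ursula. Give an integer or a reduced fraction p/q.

7/3

Pairs whose geodesics pass through Ursula — Omar–Bao: 1/3; Omar–Pablo: 1/2; Omar–Sara: 2/4; Omar–Wes: 1/2; Omar–Dee: 1/2.
All other pairs contribute 0.
Summing the contributions gives betweenness(Ursula) = 7/3.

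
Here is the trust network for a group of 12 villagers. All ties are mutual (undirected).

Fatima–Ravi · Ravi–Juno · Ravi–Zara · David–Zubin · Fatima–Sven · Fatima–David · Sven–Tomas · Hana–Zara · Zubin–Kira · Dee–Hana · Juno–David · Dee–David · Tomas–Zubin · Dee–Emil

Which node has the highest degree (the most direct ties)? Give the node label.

David

Degrees — David:4, Dee:3, Emil:1, Fatima:3, Hana:2, Juno:2, Kira:1, Ravi:3, Sven:2, Tomas:2, Zara:2, Zubin:3.
The maximum is 4, attained only by David.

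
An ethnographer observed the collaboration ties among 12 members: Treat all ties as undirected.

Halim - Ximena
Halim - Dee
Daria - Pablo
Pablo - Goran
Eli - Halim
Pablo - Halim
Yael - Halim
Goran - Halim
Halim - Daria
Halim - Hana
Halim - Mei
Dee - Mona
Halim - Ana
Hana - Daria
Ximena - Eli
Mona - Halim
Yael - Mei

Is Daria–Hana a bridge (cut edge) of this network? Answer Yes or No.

No

Even without that edge, Daria still reaches Hana via Daria – Halim – Hana, so the network stays connected. Not a bridge.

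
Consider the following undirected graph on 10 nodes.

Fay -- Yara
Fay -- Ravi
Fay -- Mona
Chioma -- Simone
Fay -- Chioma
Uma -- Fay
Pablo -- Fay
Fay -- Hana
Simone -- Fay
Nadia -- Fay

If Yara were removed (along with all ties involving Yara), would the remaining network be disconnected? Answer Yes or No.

No

Even without Yara, every remaining node can still reach every other (the residual graph is connected), so Yara is not a cut vertex.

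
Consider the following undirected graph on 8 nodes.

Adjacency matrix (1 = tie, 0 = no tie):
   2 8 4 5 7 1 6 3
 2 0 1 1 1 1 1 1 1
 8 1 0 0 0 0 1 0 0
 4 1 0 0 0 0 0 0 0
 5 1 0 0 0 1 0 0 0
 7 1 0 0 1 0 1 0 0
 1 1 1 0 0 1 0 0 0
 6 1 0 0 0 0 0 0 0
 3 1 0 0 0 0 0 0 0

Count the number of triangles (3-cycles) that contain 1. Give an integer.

2

1's neighbors: 2, 7, and 8.
Neighbor pairs that are themselves tied: 1–2–7; 1–2–8. Each forms one triangle with 1, for 2 in total.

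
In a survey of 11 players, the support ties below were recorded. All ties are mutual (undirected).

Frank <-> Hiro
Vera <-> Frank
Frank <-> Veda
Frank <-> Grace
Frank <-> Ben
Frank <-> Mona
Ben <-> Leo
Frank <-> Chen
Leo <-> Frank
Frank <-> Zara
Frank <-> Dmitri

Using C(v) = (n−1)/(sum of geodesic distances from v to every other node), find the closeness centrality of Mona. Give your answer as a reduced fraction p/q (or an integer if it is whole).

Distances from Mona: Ben:2, Chen:2, Dmitri:2, Frank:1, Grace:2, Hiro:2, Leo:2, Veda:2, Vera:2, Zara:2. Sum = 19.
n = 11, so closeness = 10/19.

10/19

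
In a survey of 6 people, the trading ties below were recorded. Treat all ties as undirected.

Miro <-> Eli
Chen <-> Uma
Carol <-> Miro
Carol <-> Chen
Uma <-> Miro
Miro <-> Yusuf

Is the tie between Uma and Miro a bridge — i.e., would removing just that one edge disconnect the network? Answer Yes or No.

Even without that edge, Uma still reaches Miro via Uma – Chen – Carol – Miro, so the network stays connected. Not a bridge.

No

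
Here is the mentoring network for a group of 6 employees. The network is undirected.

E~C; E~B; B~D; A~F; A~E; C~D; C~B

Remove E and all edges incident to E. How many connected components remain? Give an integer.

Without E, the remaining ties split the others into: {A, F}; {B, C, D}.
That's 2 separate components.

2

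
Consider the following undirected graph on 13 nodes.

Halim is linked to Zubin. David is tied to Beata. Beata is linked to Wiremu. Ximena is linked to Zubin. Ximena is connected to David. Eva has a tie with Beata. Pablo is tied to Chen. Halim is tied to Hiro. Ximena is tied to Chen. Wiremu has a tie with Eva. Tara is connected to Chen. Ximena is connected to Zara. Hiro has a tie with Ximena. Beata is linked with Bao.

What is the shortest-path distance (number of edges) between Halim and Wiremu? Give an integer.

5

One shortest route is Halim – Zubin – Ximena – David – Beata – Wiremu, which uses 5 edges, and at distance 4 from Halim we only reach {Beata, Pablo, Tara}, which does not include Wiremu. So d(Halim,Wiremu) = 5.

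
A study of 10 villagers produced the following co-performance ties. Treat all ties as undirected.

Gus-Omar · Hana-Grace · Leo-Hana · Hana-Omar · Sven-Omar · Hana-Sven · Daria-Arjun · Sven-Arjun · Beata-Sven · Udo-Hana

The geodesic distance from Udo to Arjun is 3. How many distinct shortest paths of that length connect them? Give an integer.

1

The shortest distance is 3, and the only length-3 path is Udo–Hana–Sven–Arjun. So there is exactly 1 shortest path.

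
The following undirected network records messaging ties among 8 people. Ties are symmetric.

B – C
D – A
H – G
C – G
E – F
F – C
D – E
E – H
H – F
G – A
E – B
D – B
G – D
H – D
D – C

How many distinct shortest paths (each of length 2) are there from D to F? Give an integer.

3

The shortest distance is 2. The length-2 paths are: D–C–F; D–H–F; D–E–F.
That gives 3 distinct shortest paths.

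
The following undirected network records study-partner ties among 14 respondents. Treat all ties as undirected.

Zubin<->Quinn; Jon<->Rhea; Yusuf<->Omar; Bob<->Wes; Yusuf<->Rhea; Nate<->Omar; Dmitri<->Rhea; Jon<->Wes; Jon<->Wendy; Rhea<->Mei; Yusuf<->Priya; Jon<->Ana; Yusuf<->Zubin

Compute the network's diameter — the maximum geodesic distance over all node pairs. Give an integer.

6

Eccentricity of each node (its greatest distance to any other): Ana:5, Bob:6, Dmitri:4, Jon:4, Mei:4, Nate:6, Omar:5, Priya:5, Quinn:6, Rhea:3, Wendy:5, Wes:5, Yusuf:4, Zubin:5.
The maximum eccentricity is 6, realized for instance by the pair Quinn–Bob via Quinn – Zubin – Yusuf – Rhea – Jon – Wes – Bob. So the diameter is 6.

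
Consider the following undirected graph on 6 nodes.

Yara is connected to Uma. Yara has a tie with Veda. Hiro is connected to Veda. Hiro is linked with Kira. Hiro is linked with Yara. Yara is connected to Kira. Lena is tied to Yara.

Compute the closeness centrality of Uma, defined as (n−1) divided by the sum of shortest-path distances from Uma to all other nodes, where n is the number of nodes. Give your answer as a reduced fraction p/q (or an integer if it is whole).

5/9

Distances from Uma: Hiro:2, Kira:2, Lena:2, Veda:2, Yara:1. Sum = 9.
n = 6, so closeness = 5/9.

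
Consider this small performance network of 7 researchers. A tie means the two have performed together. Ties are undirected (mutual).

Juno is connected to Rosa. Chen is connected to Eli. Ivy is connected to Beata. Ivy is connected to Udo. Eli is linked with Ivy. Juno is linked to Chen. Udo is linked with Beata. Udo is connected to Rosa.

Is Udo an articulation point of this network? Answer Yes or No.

Even without Udo, every remaining node can still reach every other (the residual graph is connected), so Udo is not a cut vertex.

No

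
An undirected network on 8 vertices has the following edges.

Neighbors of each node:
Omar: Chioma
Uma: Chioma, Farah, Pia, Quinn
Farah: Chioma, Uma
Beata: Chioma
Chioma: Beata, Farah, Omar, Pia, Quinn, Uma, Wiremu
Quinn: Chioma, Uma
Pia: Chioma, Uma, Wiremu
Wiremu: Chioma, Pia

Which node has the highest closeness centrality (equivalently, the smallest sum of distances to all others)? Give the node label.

Farness (sum of distances to all others) for each node — Beata:13, Chioma:7, Farah:12, Omar:13, Pia:11, Quinn:12, Uma:10, Wiremu:12.
The smallest farness is 7, for Chioma, so Chioma has the highest closeness.

Chioma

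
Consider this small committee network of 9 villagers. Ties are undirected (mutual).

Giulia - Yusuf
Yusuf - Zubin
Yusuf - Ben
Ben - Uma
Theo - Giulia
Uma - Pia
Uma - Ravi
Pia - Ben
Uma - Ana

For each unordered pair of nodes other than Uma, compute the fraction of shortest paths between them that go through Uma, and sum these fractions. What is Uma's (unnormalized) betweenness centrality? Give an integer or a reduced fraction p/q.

13

Pairs whose geodesics pass through Uma — Ben–Ravi: 1; Ben–Ana: 1; Giulia–Ravi: 1; Giulia–Ana: 1; Theo–Ravi: 1; Theo–Ana: 1; Yusuf–Ravi: 1; Yusuf–Ana: 1; Ravi–Zubin: 1; Ravi–Pia: 1; Ravi–Ana: 1; Zubin–Ana: 1; Pia–Ana: 1.
All other pairs contribute 0.
Summing the contributions gives betweenness(Uma) = 13.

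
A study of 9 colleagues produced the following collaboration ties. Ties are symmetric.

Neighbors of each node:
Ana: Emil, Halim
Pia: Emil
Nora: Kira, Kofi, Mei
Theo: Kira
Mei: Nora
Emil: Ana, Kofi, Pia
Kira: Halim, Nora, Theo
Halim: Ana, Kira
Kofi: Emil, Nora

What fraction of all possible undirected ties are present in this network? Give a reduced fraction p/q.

There are 9 edges and 9 nodes, so the maximum possible is C(9,2) = 36.
Density = 9/36 = 1/4.

1/4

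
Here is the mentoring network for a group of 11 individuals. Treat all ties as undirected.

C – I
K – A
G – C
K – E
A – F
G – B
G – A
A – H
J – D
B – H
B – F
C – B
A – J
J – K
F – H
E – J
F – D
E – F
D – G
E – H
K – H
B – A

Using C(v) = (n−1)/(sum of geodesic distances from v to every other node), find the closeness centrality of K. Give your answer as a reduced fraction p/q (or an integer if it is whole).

Distances from K: A:1, B:2, C:3, D:2, E:1, F:2, G:2, H:1, I:4, J:1. Sum = 19.
n = 11, so closeness = 10/19.

10/19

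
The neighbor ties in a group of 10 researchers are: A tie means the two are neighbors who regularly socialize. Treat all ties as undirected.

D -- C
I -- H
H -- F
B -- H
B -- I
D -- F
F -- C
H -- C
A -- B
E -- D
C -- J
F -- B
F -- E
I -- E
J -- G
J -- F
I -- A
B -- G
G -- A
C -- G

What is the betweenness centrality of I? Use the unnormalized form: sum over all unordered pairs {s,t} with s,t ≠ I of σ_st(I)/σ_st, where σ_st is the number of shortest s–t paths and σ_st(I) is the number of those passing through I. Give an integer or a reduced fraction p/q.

19/6

Pairs whose geodesics pass through I — A–E: 1; A–D: 1/3; A–H: 1/2; E–B: 1/2; E–H: 1/2; E–G: 2/6.
All other pairs contribute 0.
Summing the contributions gives betweenness(I) = 19/6.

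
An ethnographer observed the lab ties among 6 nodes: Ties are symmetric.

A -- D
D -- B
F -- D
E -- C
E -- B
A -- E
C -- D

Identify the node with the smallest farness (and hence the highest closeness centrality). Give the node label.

D

Farness (sum of distances to all others) for each node — A:8, B:8, C:8, D:6, E:8, F:10.
The smallest farness is 6, for D, so D has the highest closeness.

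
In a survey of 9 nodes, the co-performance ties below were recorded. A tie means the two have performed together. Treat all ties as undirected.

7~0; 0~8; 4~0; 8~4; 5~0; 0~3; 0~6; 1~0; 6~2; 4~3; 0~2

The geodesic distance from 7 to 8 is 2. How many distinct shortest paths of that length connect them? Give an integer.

1

The shortest distance is 2, and the only length-2 path is 7–0–8. So there is exactly 1 shortest path.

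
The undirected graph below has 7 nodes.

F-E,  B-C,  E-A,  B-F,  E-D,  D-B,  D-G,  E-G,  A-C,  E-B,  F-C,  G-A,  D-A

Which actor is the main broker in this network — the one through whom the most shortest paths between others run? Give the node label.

Unnormalized betweenness of each node: A:11/6, B:4/3, C:5/6, D:5/6, E:17/6, F:1/3, G:0.
E has the largest value, 17/6, making it the main broker — the node through which the most shortest paths run.

E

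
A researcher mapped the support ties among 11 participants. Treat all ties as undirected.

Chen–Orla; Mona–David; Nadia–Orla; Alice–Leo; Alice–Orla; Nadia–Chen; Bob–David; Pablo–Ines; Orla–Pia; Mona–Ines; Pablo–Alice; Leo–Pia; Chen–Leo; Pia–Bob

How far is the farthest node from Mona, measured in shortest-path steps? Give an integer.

Distances from Mona: Alice:3, Bob:2, Chen:5, David:1, Ines:1, Leo:4, Nadia:5, Orla:4, Pablo:2, Pia:3.
The largest is 5 (to Nadia and Chen), so the eccentricity of Mona is 5.

5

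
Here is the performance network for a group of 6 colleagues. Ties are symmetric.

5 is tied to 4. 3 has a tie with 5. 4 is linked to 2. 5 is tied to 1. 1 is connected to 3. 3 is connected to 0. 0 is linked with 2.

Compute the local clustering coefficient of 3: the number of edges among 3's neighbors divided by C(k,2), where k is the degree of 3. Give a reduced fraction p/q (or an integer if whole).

3's neighbors: 0, 1, and 5 (k = 3).
Possible neighbor pairs: C(3,2) = 3. Edges among them: 1–5 → e = 1.
Clustering(3) = 1/3.

1/3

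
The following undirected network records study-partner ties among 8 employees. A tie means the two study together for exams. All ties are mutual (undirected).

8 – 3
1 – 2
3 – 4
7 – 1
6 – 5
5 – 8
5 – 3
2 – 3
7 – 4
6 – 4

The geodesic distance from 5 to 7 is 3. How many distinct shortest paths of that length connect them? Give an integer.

The shortest distance is 3. The length-3 paths are: 5–6–4–7; 5–3–4–7.
That gives 2 distinct shortest paths.

2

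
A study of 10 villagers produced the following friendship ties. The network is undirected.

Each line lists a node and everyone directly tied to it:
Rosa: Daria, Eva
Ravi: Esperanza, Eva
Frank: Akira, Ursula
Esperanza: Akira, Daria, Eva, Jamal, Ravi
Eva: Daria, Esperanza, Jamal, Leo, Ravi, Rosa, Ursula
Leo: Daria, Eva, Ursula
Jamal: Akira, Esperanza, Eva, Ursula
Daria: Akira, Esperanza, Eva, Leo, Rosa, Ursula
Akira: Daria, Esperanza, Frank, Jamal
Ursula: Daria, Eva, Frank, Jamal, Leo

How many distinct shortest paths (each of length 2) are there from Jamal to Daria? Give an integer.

The shortest distance is 2. The length-2 paths are: Jamal–Akira–Daria; Jamal–Esperanza–Daria; Jamal–Eva–Daria; Jamal–Ursula–Daria.
That gives 4 distinct shortest paths.

4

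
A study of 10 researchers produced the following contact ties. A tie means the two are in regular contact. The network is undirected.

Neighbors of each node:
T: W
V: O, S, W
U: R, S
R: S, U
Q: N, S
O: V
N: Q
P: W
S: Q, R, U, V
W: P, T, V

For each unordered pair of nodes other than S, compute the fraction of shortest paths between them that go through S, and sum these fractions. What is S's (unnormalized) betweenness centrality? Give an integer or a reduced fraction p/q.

24

Pairs whose geodesics pass through S — Q–W: 1; Q–P: 1; Q–U: 1; Q–O: 1; Q–R: 1; Q–V: 1; Q–T: 1; W–U: 1; W–N: 1; W–R: 1; P–U: 1; P–N: 1; P–R: 1; U–O: 1 … (+10 more pairs).
All other pairs contribute 0.
Summing the contributions gives betweenness(S) = 24.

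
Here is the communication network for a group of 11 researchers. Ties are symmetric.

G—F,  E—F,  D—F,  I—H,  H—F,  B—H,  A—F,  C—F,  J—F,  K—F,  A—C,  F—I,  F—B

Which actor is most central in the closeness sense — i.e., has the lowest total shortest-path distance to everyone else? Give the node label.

Farness (sum of distances to all others) for each node — A:18, B:18, C:18, D:19, E:19, F:10, G:19, H:17, I:18, J:19, K:19.
The smallest farness is 10, for F, so F has the highest closeness.

F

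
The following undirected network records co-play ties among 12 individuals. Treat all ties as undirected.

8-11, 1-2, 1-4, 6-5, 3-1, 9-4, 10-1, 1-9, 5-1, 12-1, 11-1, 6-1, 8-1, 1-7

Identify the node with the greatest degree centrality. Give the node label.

Degrees — 1:11, 2:1, 3:1, 4:2, 5:2, 6:2, 7:1, 8:2, 9:2, 10:1, 11:2, 12:1.
The maximum is 11, attained only by 1.

1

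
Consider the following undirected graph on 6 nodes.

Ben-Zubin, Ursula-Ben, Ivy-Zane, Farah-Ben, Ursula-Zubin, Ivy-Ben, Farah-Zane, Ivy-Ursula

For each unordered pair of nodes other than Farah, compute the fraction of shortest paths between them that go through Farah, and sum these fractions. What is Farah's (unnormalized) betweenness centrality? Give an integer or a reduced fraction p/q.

Pairs whose geodesics pass through Farah — Zane–Zubin: 1/3; Zane–Ben: 1/2.
All other pairs contribute 0.
Summing the contributions gives betweenness(Farah) = 5/6.

5/6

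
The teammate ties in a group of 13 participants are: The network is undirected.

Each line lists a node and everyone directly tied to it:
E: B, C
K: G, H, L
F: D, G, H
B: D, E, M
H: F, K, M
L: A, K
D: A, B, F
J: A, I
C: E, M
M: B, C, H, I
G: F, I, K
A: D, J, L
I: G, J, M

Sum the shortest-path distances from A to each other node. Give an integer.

Distances from A: B:2, C:4, D:1, E:3, F:2, G:3, H:3, I:2, J:1, K:2, L:1, M:3.
Sum = 2 + 4 + 1 + 3 + 2 + 3 + 3 + 2 + 1 + 2 + 1 + 3 = 27.

27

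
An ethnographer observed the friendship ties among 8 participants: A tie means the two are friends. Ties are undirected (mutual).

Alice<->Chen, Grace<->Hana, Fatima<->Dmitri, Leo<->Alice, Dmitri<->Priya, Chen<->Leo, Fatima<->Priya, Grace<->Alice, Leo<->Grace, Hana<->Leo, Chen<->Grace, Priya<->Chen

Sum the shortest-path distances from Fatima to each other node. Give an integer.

17

Distances from Fatima: Alice:3, Chen:2, Dmitri:1, Grace:3, Hana:4, Leo:3, Priya:1.
Sum = 3 + 2 + 1 + 3 + 4 + 3 + 1 = 17.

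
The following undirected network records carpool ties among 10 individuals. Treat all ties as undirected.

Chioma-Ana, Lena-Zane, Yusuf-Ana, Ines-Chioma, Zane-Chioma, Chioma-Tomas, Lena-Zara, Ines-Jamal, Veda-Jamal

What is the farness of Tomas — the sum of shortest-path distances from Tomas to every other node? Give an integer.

Distances from Tomas: Ana:2, Chioma:1, Ines:2, Jamal:3, Lena:3, Veda:4, Yusuf:3, Zane:2, Zara:4.
Sum = 2 + 1 + 2 + 3 + 3 + 4 + 3 + 2 + 4 = 24.

24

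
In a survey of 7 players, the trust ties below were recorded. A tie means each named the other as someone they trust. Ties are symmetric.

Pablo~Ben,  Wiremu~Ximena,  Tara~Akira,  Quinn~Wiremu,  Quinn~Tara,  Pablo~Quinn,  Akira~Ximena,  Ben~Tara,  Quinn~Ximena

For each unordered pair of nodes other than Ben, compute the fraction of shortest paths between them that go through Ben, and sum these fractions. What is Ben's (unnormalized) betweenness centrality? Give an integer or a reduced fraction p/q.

Pairs whose geodesics pass through Ben — Pablo–Akira: 1/3; Pablo–Tara: 1/2.
All other pairs contribute 0.
Summing the contributions gives betweenness(Ben) = 5/6.

5/6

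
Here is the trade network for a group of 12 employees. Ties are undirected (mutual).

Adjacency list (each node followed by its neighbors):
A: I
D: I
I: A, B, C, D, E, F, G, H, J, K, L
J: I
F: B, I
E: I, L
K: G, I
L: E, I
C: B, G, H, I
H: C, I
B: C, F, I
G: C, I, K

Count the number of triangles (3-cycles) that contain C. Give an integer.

3

C's neighbors: B, G, H, and I.
Neighbor pairs that are themselves tied: C–B–I; C–G–I; C–H–I. Each forms one triangle with C, for 3 in total.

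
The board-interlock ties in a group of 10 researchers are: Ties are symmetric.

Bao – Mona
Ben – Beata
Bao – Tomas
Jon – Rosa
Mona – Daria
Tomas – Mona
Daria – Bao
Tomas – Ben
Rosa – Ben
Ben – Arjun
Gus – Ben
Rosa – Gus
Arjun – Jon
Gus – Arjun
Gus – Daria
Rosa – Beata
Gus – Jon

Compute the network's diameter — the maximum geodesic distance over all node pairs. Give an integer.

Eccentricity of each node (its greatest distance to any other): Arjun:3, Bao:3, Beata:3, Ben:2, Daria:3, Gus:2, Jon:3, Mona:3, Rosa:3, Tomas:3.
The maximum eccentricity is 3, realized for instance by the pair Rosa–Bao via Rosa – Gus – Daria – Bao. So the diameter is 3.

3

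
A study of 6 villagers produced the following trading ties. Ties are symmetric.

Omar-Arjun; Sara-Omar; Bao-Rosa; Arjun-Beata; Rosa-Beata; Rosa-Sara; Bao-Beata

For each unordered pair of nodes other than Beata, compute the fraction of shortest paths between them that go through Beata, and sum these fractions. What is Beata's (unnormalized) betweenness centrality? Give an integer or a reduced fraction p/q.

Pairs whose geodesics pass through Beata — Rosa–Arjun: 1; Bao–Arjun: 1; Bao–Omar: 1/2.
All other pairs contribute 0.
Summing the contributions gives betweenness(Beata) = 5/2.

5/2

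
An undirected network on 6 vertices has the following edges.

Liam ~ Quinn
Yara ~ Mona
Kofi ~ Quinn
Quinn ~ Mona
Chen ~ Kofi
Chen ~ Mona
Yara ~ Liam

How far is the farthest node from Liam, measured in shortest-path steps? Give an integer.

3

Distances from Liam: Chen:3, Kofi:2, Mona:2, Quinn:1, Yara:1.
The largest is 3 (to Chen), so the eccentricity of Liam is 3.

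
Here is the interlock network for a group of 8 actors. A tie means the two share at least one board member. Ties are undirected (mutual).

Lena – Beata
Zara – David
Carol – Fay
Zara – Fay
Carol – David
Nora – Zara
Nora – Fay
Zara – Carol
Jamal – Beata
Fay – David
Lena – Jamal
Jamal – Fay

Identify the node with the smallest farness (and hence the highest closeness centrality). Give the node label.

Fay

Farness (sum of distances to all others) for each node — Beata:16, Carol:13, David:13, Fay:9, Jamal:11, Lena:16, Nora:14, Zara:12.
The smallest farness is 9, for Fay, so Fay has the highest closeness.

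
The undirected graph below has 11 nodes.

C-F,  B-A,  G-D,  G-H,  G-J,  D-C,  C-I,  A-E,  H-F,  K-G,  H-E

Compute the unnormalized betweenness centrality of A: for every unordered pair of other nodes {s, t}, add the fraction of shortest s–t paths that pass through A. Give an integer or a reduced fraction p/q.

Pairs whose geodesics pass through A — J–B: 1; D–B: 1; F–B: 1; I–B: 1; K–B: 1; G–B: 1; H–B: 1; E–B: 1; B–C: 1.
All other pairs contribute 0.
Summing the contributions gives betweenness(A) = 9.

9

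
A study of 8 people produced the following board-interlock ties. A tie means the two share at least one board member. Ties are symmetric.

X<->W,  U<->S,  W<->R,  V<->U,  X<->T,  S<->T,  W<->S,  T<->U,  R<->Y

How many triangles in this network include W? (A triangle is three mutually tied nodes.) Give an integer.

0

W's neighbors are R, S, and X, but none of them are tied to each other, so no triangle contains W.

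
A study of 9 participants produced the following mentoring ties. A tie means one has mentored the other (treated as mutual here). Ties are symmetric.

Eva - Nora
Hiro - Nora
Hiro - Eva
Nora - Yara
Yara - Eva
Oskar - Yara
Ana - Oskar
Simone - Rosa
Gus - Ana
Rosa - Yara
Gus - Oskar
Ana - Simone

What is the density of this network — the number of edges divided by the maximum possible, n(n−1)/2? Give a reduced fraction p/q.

1/3

There are 12 edges and 9 nodes, so the maximum possible is C(9,2) = 36.
Density = 12/36 = 1/3.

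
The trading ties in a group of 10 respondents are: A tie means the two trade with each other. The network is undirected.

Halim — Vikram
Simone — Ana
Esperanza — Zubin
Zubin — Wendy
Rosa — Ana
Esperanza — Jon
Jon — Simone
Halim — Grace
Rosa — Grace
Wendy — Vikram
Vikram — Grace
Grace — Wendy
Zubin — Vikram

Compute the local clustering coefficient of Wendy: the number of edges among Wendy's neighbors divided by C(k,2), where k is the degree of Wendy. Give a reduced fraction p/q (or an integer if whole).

Wendy's neighbors: Grace, Vikram, and Zubin (k = 3).
Possible neighbor pairs: C(3,2) = 3. Edges among them: Grace–Vikram, Vikram–Zubin → e = 2.
Clustering(Wendy) = 2/3.

2/3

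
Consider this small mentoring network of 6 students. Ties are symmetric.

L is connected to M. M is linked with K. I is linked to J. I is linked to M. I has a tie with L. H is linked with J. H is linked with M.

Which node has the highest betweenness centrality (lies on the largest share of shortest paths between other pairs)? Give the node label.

M

Unnormalized betweenness of each node: H:1, I:2, J:1/2, K:0, L:0, M:11/2.
M has the largest value, 11/2, making it the main broker — the node through which the most shortest paths run.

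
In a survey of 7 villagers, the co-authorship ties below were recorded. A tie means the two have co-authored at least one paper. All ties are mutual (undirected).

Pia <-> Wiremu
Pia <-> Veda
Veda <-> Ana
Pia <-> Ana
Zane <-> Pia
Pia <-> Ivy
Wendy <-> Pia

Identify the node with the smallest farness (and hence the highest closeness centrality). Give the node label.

Pia

Farness (sum of distances to all others) for each node — Ana:10, Ivy:11, Pia:6, Veda:10, Wendy:11, Wiremu:11, Zane:11.
The smallest farness is 6, for Pia, so Pia has the highest closeness.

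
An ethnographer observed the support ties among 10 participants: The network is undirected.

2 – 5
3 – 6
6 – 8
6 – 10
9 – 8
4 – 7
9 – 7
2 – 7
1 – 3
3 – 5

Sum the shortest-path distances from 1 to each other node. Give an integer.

27

Distances from 1: 2:3, 3:1, 4:5, 5:2, 6:2, 7:4, 8:3, 9:4, 10:3.
Sum = 3 + 1 + 5 + 2 + 2 + 4 + 3 + 4 + 3 = 27.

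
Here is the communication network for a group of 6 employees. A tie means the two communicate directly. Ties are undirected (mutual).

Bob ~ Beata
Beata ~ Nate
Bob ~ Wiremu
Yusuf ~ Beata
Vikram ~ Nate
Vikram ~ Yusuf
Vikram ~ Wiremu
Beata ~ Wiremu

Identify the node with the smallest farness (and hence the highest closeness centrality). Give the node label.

Beata

Farness (sum of distances to all others) for each node — Beata:6, Bob:8, Nate:8, Vikram:7, Wiremu:7, Yusuf:8.
The smallest farness is 6, for Beata, so Beata has the highest closeness.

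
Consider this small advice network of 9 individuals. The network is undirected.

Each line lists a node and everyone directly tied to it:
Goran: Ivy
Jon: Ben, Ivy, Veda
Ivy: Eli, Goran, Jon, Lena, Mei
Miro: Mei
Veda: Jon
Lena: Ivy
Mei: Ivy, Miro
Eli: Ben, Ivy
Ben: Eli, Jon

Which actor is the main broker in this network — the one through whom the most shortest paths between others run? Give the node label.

Unnormalized betweenness of each node: Ben:1, Eli:5/2, Goran:0, Ivy:22, Jon:19/2, Lena:0, Mei:7, Miro:0, Veda:0.
Ivy has the largest value, 22, making it the main broker — the node through which the most shortest paths run.

Ivy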